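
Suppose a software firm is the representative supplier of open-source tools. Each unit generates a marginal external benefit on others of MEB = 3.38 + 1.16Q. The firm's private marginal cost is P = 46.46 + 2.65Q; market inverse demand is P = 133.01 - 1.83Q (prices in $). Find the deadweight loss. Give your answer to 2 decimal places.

Market equilibrium (private): 46.46 + 2.65Q = 133.01 - 1.83Q → Q_m = 19.3192.
Social marginal cost = private MC − MEB = 43.08 + 1.49Q.
Set SMC = demand: 43.08 + 1.49Q = 133.01 - 1.83Q → Q* = 27.0873.
Height of the DWL triangle at Q_m is demand(Q_m) − SMC(Q_m) = MEB(Q_m) = 25.7903.
DWL = ½ × 7.7681 × 25.7903 = 100.1708.

DWL = $100.17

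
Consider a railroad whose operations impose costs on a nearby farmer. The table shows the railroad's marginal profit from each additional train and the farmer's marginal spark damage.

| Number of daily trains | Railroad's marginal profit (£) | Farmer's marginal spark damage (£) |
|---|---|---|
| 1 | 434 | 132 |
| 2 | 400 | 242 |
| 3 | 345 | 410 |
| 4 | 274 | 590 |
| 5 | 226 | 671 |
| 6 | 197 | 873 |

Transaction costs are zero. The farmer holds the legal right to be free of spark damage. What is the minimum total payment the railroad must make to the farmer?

£374

Efficient level: marginal profit ≥ marginal spark damage through level 2, so k* = 2.
With the farmer holding the right, the railroad must at least compensate total damage at k*: 132 + 242 = 374.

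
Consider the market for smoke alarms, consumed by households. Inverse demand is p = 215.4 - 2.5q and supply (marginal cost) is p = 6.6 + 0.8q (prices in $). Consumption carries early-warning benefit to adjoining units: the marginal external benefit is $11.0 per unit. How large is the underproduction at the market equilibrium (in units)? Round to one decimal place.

3.3 units

Market equilibrium (private): 6.6 + 0.8q = 215.4 - 2.5q → q_m = 63.2727.
Social marginal benefit = demand + MEB = 226.4 - 2.5q.
Set SMB = MC: 226.4 - 2.5q = 6.6 + 0.8q → q* = 66.6061.
Gap = |63.2727 − 66.6061| = 3.3334.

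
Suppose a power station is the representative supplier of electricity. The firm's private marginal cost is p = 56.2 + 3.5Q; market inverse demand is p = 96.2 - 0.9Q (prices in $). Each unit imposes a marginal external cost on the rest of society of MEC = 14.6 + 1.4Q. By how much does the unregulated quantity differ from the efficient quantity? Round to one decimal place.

4.7 units

Market equilibrium (private): 56.2 + 3.5Q = 96.2 - 0.9Q → Q_m = 9.0909.
Social marginal cost = private MC + MEC = 70.8 + 4.9Q.
Set SMC = demand: 70.8 + 4.9Q = 96.2 - 0.9Q → Q* = 4.3793.
Gap = |9.0909 − 4.3793| = 4.7116.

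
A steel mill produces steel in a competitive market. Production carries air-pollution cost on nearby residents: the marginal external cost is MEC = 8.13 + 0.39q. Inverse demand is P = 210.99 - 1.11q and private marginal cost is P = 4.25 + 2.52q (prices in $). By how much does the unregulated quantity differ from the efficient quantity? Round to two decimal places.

Market equilibrium (private): 4.25 + 2.52q = 210.99 - 1.11q → q_m = 56.9532.
Social marginal cost = private MC + MEC = 12.38 + 2.91q.
Set SMC = demand: 12.38 + 2.91q = 210.99 - 1.11q → q* = 49.4055.
Gap = |56.9532 − 49.4055| = 7.5477.

7.55 units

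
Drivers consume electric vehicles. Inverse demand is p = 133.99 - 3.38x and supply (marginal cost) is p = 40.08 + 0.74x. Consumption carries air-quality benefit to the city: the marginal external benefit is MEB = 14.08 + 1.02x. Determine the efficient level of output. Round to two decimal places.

Social marginal benefit = demand + MEB = 148.07 - 2.36x.
Set SMB = MC: 148.07 - 2.36x = 40.08 + 0.74x → x* = 34.8355.

x* = 34.84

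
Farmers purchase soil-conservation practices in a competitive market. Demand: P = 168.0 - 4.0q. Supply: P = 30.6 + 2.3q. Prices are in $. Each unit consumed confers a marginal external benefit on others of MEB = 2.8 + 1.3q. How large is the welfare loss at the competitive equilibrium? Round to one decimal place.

DWL = $97.0

Market equilibrium (private): 30.6 + 2.3q = 168.0 - 4.0q → q_m = 21.8095.
Social marginal benefit = demand + MEB = 170.8 - 2.7q.
Set SMB = MC: 170.8 - 2.7q = 30.6 + 2.3q → q* = 28.0400.
Between q* and q_m the wedge SMB − MC runs linearly from 0 to MEB(q_m), so the loss is a triangle.
DWL = ½ × 6.2305 × 31.1524 = 97.0475.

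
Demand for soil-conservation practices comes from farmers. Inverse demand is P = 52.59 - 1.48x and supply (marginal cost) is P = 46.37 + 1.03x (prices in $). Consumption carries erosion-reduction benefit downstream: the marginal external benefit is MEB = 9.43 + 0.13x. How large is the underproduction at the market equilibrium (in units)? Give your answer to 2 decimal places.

Market equilibrium (private): 46.37 + 1.03x = 52.59 - 1.48x → x_m = 2.4781.
Social marginal benefit = demand + MEB = 62.02 - 1.35x.
Set SMB = MC: 62.02 - 1.35x = 46.37 + 1.03x → x* = 6.5756.
Gap = |2.4781 − 6.5756| = 4.0975.

4.10 units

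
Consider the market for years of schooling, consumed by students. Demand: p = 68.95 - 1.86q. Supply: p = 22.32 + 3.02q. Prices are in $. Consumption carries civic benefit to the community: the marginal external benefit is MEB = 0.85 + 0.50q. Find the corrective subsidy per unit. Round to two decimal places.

Social marginal benefit = demand + MEB = 69.80 - 1.36q.
Set SMB = MC: 69.80 - 1.36q = 22.32 + 3.02q → q* = 10.8402.
The Pigouvian subsidy equals MEB at q*: 0.85 + 0.50×10.8402 = 6.2701.

subsidy = $6.27 per unit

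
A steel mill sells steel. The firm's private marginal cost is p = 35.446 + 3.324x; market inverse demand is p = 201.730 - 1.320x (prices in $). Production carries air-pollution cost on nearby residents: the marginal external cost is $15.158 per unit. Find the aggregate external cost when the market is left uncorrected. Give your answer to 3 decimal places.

$542.750

Market equilibrium (private): 35.446 + 3.324x = 201.730 - 1.320x → x_m = 35.8062.
Total external cost = MEC × x_m = 15.158 × 35.8062 = 542.7504.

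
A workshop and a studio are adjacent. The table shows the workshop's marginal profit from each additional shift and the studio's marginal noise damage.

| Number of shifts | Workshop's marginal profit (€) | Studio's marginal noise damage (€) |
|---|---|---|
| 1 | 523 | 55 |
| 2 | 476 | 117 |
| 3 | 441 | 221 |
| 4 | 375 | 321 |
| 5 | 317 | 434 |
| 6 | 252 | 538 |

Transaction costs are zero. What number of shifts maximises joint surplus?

Bargaining reaches the level where marginal profit last exceeds marginal noise damage.
That holds through level 4 (375 ≥ 321) but not at 5 (317 < 434).

4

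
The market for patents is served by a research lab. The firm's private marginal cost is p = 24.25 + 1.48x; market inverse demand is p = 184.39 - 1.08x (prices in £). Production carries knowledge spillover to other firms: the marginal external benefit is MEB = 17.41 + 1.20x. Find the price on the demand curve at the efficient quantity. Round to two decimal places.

Social marginal cost = private MC − MEB = 6.84 + 0.28x.
Set SMC = demand: 6.84 + 0.28x = 184.39 - 1.08x → x* = 130.5515.
Consumer price on the demand curve at x*: 184.39 − 1.08×130.5515 = 43.3944.

P = £43.39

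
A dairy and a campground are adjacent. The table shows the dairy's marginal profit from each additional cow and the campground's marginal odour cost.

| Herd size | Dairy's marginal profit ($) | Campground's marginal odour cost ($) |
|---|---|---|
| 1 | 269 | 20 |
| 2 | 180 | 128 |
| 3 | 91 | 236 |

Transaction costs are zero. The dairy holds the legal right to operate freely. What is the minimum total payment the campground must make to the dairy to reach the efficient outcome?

$91

Left alone the dairy would choose level 3 (marginal profit stays positive).
Efficient level: k* = 2 (marginal profit ≥ marginal odour cost through 2).
The campground must at least cover the dairy's forgone profit from cutting 3→2: 91 = 91.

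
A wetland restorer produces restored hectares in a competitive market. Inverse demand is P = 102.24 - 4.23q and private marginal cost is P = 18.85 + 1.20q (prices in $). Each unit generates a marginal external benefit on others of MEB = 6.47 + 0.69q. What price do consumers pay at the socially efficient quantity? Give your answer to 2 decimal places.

P = $22.05

Social marginal cost = private MC − MEB = 12.38 + 0.51q.
Set SMC = demand: 12.38 + 0.51q = 102.24 - 4.23q → q* = 18.9578.
Consumer price on the demand curve at q*: 102.24 − 4.23×18.9578 = 22.0485.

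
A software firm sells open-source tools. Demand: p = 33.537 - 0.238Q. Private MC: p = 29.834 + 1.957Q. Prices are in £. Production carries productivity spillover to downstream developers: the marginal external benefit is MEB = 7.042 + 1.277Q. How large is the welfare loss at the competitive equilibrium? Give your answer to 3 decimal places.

Market equilibrium (private): 29.834 + 1.957Q = 33.537 - 0.238Q → Q_m = 1.6870.
Social marginal cost = private MC − MEB = 22.792 + 0.680Q.
Set SMC = demand: 22.792 + 0.680Q = 33.537 - 0.238Q → Q* = 11.7048.
Height of the DWL triangle at Q_m is demand(Q_m) − SMC(Q_m) = MEB(Q_m) = 9.1963.
DWL = ½ × 10.0178 × 9.1963 = 46.0633.

DWL = £46.063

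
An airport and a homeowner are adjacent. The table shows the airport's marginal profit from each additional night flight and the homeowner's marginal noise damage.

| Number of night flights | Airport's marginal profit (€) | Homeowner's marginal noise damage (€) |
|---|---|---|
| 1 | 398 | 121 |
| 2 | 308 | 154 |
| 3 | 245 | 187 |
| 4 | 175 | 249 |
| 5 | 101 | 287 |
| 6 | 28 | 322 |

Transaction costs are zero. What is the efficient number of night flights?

Bargaining reaches the level where marginal profit last exceeds marginal noise damage.
That holds through level 3 (245 ≥ 187) but not at 4 (175 < 249).

3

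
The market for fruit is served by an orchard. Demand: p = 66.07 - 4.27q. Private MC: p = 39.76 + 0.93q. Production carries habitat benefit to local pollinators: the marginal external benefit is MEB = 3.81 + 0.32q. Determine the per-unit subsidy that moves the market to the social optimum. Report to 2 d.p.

subsidy = 5.79 per unit

Social marginal cost = private MC − MEB = 35.95 + 0.61q.
Set SMC = demand: 35.95 + 0.61q = 66.07 - 4.27q → q* = 6.1721.
The Pigouvian subsidy equals MEB at q*: 3.81 + 0.32×6.1721 = 5.7851.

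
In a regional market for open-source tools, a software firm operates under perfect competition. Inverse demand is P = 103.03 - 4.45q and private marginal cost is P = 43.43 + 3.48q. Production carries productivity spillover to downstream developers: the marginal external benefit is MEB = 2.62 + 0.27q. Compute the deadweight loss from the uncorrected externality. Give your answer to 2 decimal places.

Market equilibrium (private): 43.43 + 3.48q = 103.03 - 4.45q → q_m = 7.5158.
Social marginal cost = private MC − MEB = 40.81 + 3.21q.
Set SMC = demand: 40.81 + 3.21q = 103.03 - 4.45q → q* = 8.1227.
The loss is the area between SMC and demand from q* to q_m; with linear curves that's a triangle of height MEB(q_m).
DWL = ½ × 0.6069 × 4.6493 = 1.4108.

DWL = 1.41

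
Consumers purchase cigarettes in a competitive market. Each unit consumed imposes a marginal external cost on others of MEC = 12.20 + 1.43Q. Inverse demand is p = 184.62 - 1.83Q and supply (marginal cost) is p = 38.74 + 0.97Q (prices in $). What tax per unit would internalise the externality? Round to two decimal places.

Social marginal benefit = demand − MEC = 172.42 - 3.26Q.
Set SMB = MC: 172.42 - 3.26Q = 38.74 + 0.97Q → Q* = 31.6028.
The Pigouvian tax equals MEC at Q*: 12.20 + 1.43×31.6028 = 57.3920.

tax = $57.39 per unit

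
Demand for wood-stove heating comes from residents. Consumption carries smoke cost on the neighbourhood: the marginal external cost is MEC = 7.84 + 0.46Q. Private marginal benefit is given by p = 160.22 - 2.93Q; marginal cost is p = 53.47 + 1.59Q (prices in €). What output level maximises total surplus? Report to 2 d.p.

Q* = 19.86

Social marginal benefit = demand − MEC = 152.38 - 3.39Q.
Set SMB = MC: 152.38 - 3.39Q = 53.47 + 1.59Q → Q* = 19.8614.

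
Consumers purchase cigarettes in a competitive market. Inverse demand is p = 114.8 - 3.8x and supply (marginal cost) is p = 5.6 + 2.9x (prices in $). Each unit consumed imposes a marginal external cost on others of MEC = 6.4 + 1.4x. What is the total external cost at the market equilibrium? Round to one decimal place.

Market equilibrium (private): 5.6 + 2.9x = 114.8 - 3.8x → x_m = 16.2985.
Total external cost = ∫₀^{x_m} (6.4 + 1.4x) dx = 6.4×16.2985 + ½×1.4×16.2985² = 290.2592.

$290.3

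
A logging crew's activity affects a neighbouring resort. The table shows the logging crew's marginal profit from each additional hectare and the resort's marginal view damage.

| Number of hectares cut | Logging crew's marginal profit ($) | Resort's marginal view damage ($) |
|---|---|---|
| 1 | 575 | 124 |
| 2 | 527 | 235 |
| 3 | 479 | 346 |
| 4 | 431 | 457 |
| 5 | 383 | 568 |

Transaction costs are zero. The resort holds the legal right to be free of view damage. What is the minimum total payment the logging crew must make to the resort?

$705

Efficient level: marginal profit ≥ marginal view damage through level 3, so k* = 3.
With the resort holding the right, the logging crew must at least compensate total damage at k*: 124 + 235 + 346 = 705.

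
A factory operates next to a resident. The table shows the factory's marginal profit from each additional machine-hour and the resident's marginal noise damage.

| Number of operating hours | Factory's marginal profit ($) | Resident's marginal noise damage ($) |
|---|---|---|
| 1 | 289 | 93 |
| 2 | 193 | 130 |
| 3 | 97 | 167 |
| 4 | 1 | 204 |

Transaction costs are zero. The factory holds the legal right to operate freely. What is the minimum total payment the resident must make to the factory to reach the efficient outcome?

$98

Left alone the factory would choose level 4 (marginal profit stays positive).
Efficient level: k* = 2 (marginal profit ≥ marginal noise damage through 2).
The resident must at least cover the factory's forgone profit from cutting 4→2: 97 + 1 = 98.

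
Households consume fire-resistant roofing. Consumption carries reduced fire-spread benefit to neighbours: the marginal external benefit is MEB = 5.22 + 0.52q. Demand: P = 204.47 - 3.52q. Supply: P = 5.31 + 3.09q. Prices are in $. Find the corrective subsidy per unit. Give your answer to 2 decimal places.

Social marginal benefit = demand + MEB = 209.69 - 3.00q.
Set SMB = MC: 209.69 - 3.00q = 5.31 + 3.09q → q* = 33.5599.
The Pigouvian subsidy equals MEB at q*: 5.22 + 0.52×33.5599 = 22.6711.

subsidy = $22.67 per unit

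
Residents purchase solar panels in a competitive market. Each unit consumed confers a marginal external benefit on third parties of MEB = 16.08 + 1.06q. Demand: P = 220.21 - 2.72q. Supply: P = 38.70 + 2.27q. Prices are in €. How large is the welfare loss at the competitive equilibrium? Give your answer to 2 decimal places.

Market equilibrium (private): 38.70 + 2.27q = 220.21 - 2.72q → q_m = 36.3747.
Social marginal benefit = demand + MEB = 236.29 - 1.66q.
Set SMB = MC: 236.29 - 1.66q = 38.70 + 2.27q → q* = 50.2774.
The loss is the area between SMB and MC from q* to q_m; with linear curves that's a triangle of height MEB(q_m).
DWL = ½ × 13.9027 × 54.6372 = 379.8023.

DWL = €379.80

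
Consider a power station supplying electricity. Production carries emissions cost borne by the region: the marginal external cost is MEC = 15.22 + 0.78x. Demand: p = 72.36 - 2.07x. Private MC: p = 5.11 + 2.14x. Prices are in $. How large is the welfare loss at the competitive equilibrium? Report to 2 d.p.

Market equilibrium (private): 5.11 + 2.14x = 72.36 - 2.07x → x_m = 15.9739.
Social marginal cost = private MC + MEC = 20.33 + 2.92x.
Set SMC = demand: 20.33 + 2.92x = 72.36 - 2.07x → x* = 10.4269.
Height of the DWL triangle at x_m is SMC(x_m) − demand(x_m) = MEC(x_m) = 27.6796.
DWL = ½ × 5.5470 × 27.6796 = 76.7694.

DWL = $76.77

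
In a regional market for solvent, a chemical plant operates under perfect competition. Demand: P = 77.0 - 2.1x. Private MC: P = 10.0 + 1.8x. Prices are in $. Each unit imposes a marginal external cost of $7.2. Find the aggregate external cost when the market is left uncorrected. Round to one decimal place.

$123.7

Market equilibrium (private): 10.0 + 1.8x = 77.0 - 2.1x → x_m = 17.1795.
Total external cost = MEC × x_m = 7.2 × 17.1795 = 123.6924.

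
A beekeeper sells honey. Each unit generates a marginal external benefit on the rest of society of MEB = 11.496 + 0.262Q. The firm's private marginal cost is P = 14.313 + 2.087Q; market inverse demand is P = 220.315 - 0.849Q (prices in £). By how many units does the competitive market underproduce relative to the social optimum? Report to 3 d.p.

11.174 units

Market equilibrium (private): 14.313 + 2.087Q = 220.315 - 0.849Q → Q_m = 70.1642.
Social marginal cost = private MC − MEB = 2.817 + 1.825Q.
Set SMC = demand: 2.817 + 1.825Q = 220.315 - 0.849Q → Q* = 81.3381.
Gap = |70.1642 − 81.3381| = 11.1739.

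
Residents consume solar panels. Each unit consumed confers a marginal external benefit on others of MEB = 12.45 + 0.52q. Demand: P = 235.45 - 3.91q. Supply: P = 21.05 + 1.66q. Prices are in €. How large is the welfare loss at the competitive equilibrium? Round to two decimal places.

Market equilibrium (private): 21.05 + 1.66q = 235.45 - 3.91q → q_m = 38.4919.
Social marginal benefit = demand + MEB = 247.90 - 3.39q.
Set SMB = MC: 247.90 - 3.39q = 21.05 + 1.66q → q* = 44.9208.
The welfare-loss triangle has base |q_m − q*| and height MEB(q_m) (the vertical gap between SMB and MC is zero at q* and MEB at q_m).
DWL = ½ × 6.4289 × 32.4658 = 104.3597.

DWL = €104.36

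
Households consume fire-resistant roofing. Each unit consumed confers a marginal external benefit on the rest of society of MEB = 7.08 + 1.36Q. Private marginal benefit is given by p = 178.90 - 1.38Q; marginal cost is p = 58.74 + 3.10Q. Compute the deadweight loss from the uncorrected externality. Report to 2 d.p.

DWL = 304.04

Market equilibrium (private): 58.74 + 3.10Q = 178.90 - 1.38Q → Q_m = 26.8214.
Social marginal benefit = demand + MEB = 185.98 - 0.02Q.
Set SMB = MC: 185.98 - 0.02Q = 58.74 + 3.10Q → Q* = 40.7821.
Between Q* and Q_m the wedge SMB − MC runs linearly from 0 to MEB(Q_m), so the loss is a triangle.
DWL = ½ × 13.9607 × 43.5571 = 304.0438.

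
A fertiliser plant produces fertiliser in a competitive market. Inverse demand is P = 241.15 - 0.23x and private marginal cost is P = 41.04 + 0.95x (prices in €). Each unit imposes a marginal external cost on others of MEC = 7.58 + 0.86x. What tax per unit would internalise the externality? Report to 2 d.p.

Social marginal cost = private MC + MEC = 48.62 + 1.81x.
Set SMC = demand: 48.62 + 1.81x = 241.15 - 0.23x → x* = 94.3775.
The Pigouvian tax equals MEC at x*: 7.58 + 0.86×94.3775 = 88.7447.

tax = €88.74 per unit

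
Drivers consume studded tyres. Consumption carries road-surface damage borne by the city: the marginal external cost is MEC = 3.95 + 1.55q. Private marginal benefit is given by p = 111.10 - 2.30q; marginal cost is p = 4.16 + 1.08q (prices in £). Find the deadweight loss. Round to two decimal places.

Market equilibrium (private): 4.16 + 1.08q = 111.10 - 2.30q → q_m = 31.6391.
Social marginal benefit = demand − MEC = 107.15 - 3.85q.
Set SMB = MC: 107.15 - 3.85q = 4.16 + 1.08q → q* = 20.8905.
The welfare-loss triangle has base |q_m − q*| and height MEC(q_m) (the vertical gap between SMB and MC is zero at q* and MEC at q_m).
DWL = ½ × 10.7486 × 52.9905 = 284.7868.

DWL = £284.79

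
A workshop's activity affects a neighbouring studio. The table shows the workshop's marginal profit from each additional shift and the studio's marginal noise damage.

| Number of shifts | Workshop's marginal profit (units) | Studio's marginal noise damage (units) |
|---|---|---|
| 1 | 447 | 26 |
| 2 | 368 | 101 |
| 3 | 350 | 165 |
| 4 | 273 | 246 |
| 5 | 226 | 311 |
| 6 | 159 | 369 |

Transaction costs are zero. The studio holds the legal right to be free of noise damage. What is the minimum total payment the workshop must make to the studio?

538

Efficient level: marginal profit ≥ marginal noise damage through level 4, so k* = 4.
With the studio holding the right, the workshop must at least compensate total damage at k*: 26 + 101 + 165 + 246 = 538.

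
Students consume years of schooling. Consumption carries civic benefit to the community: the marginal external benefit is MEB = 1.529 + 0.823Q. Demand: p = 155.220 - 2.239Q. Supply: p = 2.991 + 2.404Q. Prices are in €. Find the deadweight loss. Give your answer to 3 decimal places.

DWL = €106.409

Market equilibrium (private): 2.991 + 2.404Q = 155.220 - 2.239Q → Q_m = 32.7868.
Social marginal benefit = demand + MEB = 156.749 - 1.416Q.
Set SMB = MC: 156.749 - 1.416Q = 2.991 + 2.404Q → Q* = 40.2508.
The welfare-loss triangle has base |Q_m − Q*| and height MEB(Q_m) (the vertical gap between SMB and MC is zero at Q* and MEB at Q_m).
DWL = ½ × 7.4640 × 28.5125 = 106.4087.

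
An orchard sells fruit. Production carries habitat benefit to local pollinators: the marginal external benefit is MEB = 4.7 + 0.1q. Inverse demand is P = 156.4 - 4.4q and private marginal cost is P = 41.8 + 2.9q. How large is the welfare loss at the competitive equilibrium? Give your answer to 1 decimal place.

Market equilibrium (private): 41.8 + 2.9q = 156.4 - 4.4q → q_m = 15.6986.
Social marginal cost = private MC − MEB = 37.1 + 2.8q.
Set SMC = demand: 37.1 + 2.8q = 156.4 - 4.4q → q* = 16.5694.
Height of the DWL triangle at q_m is demand(q_m) − SMC(q_m) = MEB(q_m) = 6.2699.
DWL = ½ × 0.8708 × 6.2699 = 2.7299.

DWL = 2.7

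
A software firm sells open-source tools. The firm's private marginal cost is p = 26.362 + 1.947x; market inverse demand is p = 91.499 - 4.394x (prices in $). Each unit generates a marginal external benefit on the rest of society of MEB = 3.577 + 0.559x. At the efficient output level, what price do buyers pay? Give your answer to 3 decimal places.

Social marginal cost = private MC − MEB = 22.785 + 1.388x.
Set SMC = demand: 22.785 + 1.388x = 91.499 - 4.394x → x* = 11.8841.
Consumer price on the demand curve at x*: 91.499 − 4.394×11.8841 = 39.2803.

P = $39.280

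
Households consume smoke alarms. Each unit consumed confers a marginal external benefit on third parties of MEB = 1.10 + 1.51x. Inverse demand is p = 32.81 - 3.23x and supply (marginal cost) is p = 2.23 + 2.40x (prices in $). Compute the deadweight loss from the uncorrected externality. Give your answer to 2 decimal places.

DWL = $10.50

Market equilibrium (private): 2.23 + 2.40x = 32.81 - 3.23x → x_m = 5.4316.
Social marginal benefit = demand + MEB = 33.91 - 1.72x.
Set SMB = MC: 33.91 - 1.72x = 2.23 + 2.40x → x* = 7.6893.
Between x* and x_m the wedge SMB − MC runs linearly from 0 to MEB(x_m), so the loss is a triangle.
DWL = ½ × 2.2577 × 9.3017 = 10.5002.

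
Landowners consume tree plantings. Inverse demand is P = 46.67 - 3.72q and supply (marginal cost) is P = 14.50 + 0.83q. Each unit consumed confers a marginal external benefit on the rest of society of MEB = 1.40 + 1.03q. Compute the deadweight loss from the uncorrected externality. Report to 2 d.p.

Market equilibrium (private): 14.50 + 0.83q = 46.67 - 3.72q → q_m = 7.0703.
Social marginal benefit = demand + MEB = 48.07 - 2.69q.
Set SMB = MC: 48.07 - 2.69q = 14.50 + 0.83q → q* = 9.5369.
Height of the DWL triangle at q_m is SMB(q_m) − MC(q_m) = MEB(q_m) = 8.6824.
DWL = ½ × 2.4666 × 8.6824 = 10.7080.

DWL = 10.71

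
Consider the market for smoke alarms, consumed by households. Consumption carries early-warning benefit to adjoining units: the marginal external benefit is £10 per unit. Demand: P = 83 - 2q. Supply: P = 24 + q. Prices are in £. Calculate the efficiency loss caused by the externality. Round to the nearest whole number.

Market equilibrium (private): 24 + q = 83 - 2q → q_m = 19.6667.
Social marginal benefit = demand + MEB = 93 - 2q.
Set SMB = MC: 93 - 2q = 24 + q → q* = 23.0000.
Between q* and q_m the wedge SMB − MC runs linearly from 0 to MEB(q_m), so the loss is a triangle.
DWL = ½ × 3.3333 × 10.0000 = 16.6665.

DWL = £17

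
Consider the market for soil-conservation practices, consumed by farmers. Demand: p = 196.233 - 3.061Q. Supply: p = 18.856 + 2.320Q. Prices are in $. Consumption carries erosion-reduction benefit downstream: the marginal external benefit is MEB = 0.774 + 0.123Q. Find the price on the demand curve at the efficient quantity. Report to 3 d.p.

Social marginal benefit = demand + MEB = 197.007 - 2.938Q.
Set SMB = MC: 197.007 - 2.938Q = 18.856 + 2.320Q → Q* = 33.8819.
Consumer price on the demand curve at Q*: 196.233 − 3.061×33.8819 = 92.5205.

P = $92.521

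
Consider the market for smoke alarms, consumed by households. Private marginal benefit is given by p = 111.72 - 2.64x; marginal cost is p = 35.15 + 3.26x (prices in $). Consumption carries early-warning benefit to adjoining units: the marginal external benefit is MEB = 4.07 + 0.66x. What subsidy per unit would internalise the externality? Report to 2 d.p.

Social marginal benefit = demand + MEB = 115.79 - 1.98x.
Set SMB = MC: 115.79 - 1.98x = 35.15 + 3.26x → x* = 15.3893.
The Pigouvian subsidy equals MEB at x*: 4.07 + 0.66×15.3893 = 14.2269.

subsidy = $14.23 per unit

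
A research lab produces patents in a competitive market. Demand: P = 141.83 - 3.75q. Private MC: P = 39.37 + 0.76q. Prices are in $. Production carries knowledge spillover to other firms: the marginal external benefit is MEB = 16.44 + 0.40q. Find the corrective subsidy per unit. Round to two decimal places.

subsidy = $28.01 per unit

Social marginal cost = private MC − MEB = 22.93 + 0.36q.
Set SMC = demand: 22.93 + 0.36q = 141.83 - 3.75q → q* = 28.9294.
The Pigouvian subsidy equals MEB at q*: 16.44 + 0.40×28.9294 = 28.0118.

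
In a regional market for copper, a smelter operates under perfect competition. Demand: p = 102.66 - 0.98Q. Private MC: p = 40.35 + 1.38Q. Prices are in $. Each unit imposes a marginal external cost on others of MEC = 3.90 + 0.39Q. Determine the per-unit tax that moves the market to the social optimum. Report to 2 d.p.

Social marginal cost = private MC + MEC = 44.25 + 1.77Q.
Set SMC = demand: 44.25 + 1.77Q = 102.66 - 0.98Q → Q* = 21.2400.
The Pigouvian tax equals MEC at Q*: 3.90 + 0.39×21.2400 = 12.1836.

tax = $12.18 per unit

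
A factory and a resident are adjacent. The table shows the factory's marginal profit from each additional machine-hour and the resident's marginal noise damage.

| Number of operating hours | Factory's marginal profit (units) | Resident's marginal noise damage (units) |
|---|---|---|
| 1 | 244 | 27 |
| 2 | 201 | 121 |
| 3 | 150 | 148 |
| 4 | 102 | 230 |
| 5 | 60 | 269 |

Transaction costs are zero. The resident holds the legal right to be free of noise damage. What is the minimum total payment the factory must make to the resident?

296

Efficient level: marginal profit ≥ marginal noise damage through level 3, so k* = 3.
With the resident holding the right, the factory must at least compensate total damage at k*: 27 + 121 + 148 = 296.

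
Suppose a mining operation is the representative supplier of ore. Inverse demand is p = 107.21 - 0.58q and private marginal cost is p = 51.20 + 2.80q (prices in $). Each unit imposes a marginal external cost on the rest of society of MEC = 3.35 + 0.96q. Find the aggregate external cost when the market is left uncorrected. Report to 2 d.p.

Market equilibrium (private): 51.20 + 2.80q = 107.21 - 0.58q → q_m = 16.5710.
Total external cost = ∫₀^{q_m} (3.35 + 0.96q) dq = 3.35×16.5710 + ½×0.96×16.5710² = 187.3199.

$187.32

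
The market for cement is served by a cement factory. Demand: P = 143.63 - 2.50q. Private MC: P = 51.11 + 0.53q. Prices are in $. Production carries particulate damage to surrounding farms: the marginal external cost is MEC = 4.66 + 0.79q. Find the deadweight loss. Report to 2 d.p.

DWL = $108.43

Market equilibrium (private): 51.11 + 0.53q = 143.63 - 2.50q → q_m = 30.5347.
Social marginal cost = private MC + MEC = 55.77 + 1.32q.
Set SMC = demand: 55.77 + 1.32q = 143.63 - 2.50q → q* = 23.0000.
Height of the DWL triangle at q_m is SMC(q_m) − demand(q_m) = MEC(q_m) = 28.7824.
DWL = ½ × 7.5347 × 28.7824 = 108.4334.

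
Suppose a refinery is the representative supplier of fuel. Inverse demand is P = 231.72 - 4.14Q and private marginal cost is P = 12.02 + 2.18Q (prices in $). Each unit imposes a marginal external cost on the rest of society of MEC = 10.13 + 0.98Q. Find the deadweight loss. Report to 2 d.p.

Market equilibrium (private): 12.02 + 2.18Q = 231.72 - 4.14Q → Q_m = 34.7627.
Social marginal cost = private MC + MEC = 22.15 + 3.16Q.
Set SMC = demand: 22.15 + 3.16Q = 231.72 - 4.14Q → Q* = 28.7082.
Between Q* and Q_m the wedge SMC − demand runs linearly from 0 to MEC(Q_m), so the loss is a triangle.
DWL = ½ × 6.0545 × 44.1974 = 133.7966.

DWL = $133.80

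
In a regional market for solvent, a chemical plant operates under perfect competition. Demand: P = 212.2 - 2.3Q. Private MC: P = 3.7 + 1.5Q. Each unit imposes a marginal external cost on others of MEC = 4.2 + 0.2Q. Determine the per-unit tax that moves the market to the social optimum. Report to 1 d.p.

tax = 14.4 per unit

Social marginal cost = private MC + MEC = 7.9 + 1.7Q.
Set SMC = demand: 7.9 + 1.7Q = 212.2 - 2.3Q → Q* = 51.0750.
The Pigouvian tax equals MEC at Q*: 4.2 + 0.2×51.0750 = 14.4150.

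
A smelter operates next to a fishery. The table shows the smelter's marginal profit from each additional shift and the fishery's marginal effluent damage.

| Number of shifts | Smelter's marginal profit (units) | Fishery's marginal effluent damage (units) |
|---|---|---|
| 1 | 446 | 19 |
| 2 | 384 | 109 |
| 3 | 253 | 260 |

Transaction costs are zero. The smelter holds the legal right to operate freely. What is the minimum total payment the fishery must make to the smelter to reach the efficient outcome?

253

Left alone the smelter would choose level 3 (marginal profit stays positive).
Efficient level: k* = 2 (marginal profit ≥ marginal effluent damage through 2).
The fishery must at least cover the smelter's forgone profit from cutting 3→2: 253 = 253.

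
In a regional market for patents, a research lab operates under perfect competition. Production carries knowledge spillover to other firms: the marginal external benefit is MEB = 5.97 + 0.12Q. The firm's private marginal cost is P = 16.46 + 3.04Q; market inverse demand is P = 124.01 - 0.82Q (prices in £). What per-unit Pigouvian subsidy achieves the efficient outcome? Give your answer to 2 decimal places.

Social marginal cost = private MC − MEB = 10.49 + 2.92Q.
Set SMC = demand: 10.49 + 2.92Q = 124.01 - 0.82Q → Q* = 30.3529.
The Pigouvian subsidy equals MEB at Q*: 5.97 + 0.12×30.3529 = 9.6123.

subsidy = £9.61 per unit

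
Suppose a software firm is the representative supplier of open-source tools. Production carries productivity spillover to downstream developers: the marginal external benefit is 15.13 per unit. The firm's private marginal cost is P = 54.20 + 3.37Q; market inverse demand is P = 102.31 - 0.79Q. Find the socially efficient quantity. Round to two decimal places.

Q* = 15.20

Social marginal cost = private MC − MEB = 39.07 + 3.37Q.
Set SMC = demand: 39.07 + 3.37Q = 102.31 - 0.79Q → Q* = 15.2019.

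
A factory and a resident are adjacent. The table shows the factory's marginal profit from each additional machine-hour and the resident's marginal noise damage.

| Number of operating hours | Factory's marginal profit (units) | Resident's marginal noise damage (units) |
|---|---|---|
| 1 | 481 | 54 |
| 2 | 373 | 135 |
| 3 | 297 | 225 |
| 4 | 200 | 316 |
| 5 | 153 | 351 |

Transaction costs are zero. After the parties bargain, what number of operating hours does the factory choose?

Bargaining reaches the level where marginal profit last exceeds marginal noise damage.
That holds through level 3 (297 ≥ 225) but not at 4 (200 < 316).

3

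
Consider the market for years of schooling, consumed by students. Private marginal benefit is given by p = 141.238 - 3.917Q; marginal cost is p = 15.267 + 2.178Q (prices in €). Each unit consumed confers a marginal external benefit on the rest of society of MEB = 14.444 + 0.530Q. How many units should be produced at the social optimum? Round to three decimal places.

Social marginal benefit = demand + MEB = 155.682 - 3.387Q.
Set SMB = MC: 155.682 - 3.387Q = 15.267 + 2.178Q → Q* = 25.2318.

Q* = 25.232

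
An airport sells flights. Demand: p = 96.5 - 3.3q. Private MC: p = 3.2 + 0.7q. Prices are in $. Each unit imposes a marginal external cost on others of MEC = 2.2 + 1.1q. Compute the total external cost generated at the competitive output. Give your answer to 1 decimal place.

Market equilibrium (private): 3.2 + 0.7q = 96.5 - 3.3q → q_m = 23.3250.
Total external cost = ∫₀^{q_m} (2.2 + 1.1q) dq = 2.2×23.3250 + ½×1.1×23.3250² = 350.5456.

$350.5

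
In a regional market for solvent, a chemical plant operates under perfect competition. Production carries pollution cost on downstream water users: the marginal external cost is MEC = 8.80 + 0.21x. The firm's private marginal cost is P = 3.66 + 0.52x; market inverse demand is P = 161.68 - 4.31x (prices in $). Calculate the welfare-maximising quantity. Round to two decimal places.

x* = 29.61

Social marginal cost = private MC + MEC = 12.46 + 0.73x.
Set SMC = demand: 12.46 + 0.73x = 161.68 - 4.31x → x* = 29.6071.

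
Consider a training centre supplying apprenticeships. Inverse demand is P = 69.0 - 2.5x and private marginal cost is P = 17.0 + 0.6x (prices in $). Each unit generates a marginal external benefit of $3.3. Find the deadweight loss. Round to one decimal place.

DWL = $1.8

Market equilibrium (private): 17.0 + 0.6x = 69.0 - 2.5x → x_m = 16.7742.
Social marginal cost = private MC − MEB = 13.7 + 0.6x.
Set SMC = demand: 13.7 + 0.6x = 69.0 - 2.5x → x* = 17.8387.
The welfare-loss triangle has base |x_m − x*| and height MEB(x_m) (the vertical gap between SMC and demand is zero at x* and MEB at x_m).
DWL = ½ × 1.0645 × 3.3000 = 1.7564.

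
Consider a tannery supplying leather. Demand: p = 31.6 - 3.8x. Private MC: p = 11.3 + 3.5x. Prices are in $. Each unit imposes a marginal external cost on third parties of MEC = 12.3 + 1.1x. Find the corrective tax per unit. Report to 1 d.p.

tax = $13.3 per unit

Social marginal cost = private MC + MEC = 23.6 + 4.6x.
Set SMC = demand: 23.6 + 4.6x = 31.6 - 3.8x → x* = 0.9524.
The Pigouvian tax equals MEC at x*: 12.3 + 1.1×0.9524 = 13.3476.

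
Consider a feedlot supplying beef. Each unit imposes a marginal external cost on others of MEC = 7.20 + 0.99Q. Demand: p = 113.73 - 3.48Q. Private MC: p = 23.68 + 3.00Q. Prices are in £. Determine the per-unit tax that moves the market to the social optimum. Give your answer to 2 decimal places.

tax = £18.18 per unit

Social marginal cost = private MC + MEC = 30.88 + 3.99Q.
Set SMC = demand: 30.88 + 3.99Q = 113.73 - 3.48Q → Q* = 11.0910.
The Pigouvian tax equals MEC at Q*: 7.20 + 0.99×11.0910 = 18.1801.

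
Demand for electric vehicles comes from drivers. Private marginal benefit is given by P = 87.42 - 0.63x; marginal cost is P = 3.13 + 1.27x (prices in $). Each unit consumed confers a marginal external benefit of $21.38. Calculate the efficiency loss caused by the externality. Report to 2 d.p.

DWL = $120.29

Market equilibrium (private): 3.13 + 1.27x = 87.42 - 0.63x → x_m = 44.3632.
Social marginal benefit = demand + MEB = 108.80 - 0.63x.
Set SMB = MC: 108.80 - 0.63x = 3.13 + 1.27x → x* = 55.6158.
The welfare-loss triangle has base |x_m − x*| and height MEB(x_m) (the vertical gap between SMB and MC is zero at x* and MEB at x_m).
DWL = ½ × 11.2526 × 21.3800 = 120.2903.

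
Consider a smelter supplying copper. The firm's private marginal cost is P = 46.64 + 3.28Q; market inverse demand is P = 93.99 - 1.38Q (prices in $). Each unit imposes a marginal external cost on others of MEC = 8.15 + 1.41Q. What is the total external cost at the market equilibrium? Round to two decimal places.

Market equilibrium (private): 46.64 + 3.28Q = 93.99 - 1.38Q → Q_m = 10.1609.
Total external cost = ∫₀^{Q_m} (8.15 + 1.41Q) dQ = 8.15×10.1609 + ½×1.41×10.1609² = 155.5983.

$155.60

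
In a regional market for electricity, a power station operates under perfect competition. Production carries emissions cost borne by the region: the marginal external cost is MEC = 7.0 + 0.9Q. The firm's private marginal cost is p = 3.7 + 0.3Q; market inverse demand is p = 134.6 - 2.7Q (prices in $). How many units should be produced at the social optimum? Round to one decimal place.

Q* = 31.8

Social marginal cost = private MC + MEC = 10.7 + 1.2Q.
Set SMC = demand: 10.7 + 1.2Q = 134.6 - 2.7Q → Q* = 31.7692.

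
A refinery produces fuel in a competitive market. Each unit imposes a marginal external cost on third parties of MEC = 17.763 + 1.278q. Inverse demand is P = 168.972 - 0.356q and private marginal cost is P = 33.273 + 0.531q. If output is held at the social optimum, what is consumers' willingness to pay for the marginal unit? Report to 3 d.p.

Social marginal cost = private MC + MEC = 51.036 + 1.809q.
Set SMC = demand: 51.036 + 1.809q = 168.972 - 0.356q → q* = 54.4739.
Consumer price on the demand curve at q*: 168.972 − 0.356×54.4739 = 149.5793.

P = 149.579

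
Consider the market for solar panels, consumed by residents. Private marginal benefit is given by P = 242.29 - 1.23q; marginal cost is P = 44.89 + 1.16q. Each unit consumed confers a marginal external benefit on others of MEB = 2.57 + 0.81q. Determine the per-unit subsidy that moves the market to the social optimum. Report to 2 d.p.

subsidy = 105.09 per unit

Social marginal benefit = demand + MEB = 244.86 - 0.42q.
Set SMB = MC: 244.86 - 0.42q = 44.89 + 1.16q → q* = 126.5633.
The Pigouvian subsidy equals MEB at q*: 2.57 + 0.81×126.5633 = 105.0863.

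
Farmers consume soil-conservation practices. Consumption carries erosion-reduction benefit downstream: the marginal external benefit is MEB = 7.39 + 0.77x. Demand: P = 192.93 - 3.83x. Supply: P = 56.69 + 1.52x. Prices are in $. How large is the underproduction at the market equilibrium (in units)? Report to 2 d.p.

Market equilibrium (private): 56.69 + 1.52x = 192.93 - 3.83x → x_m = 25.4654.
Social marginal benefit = demand + MEB = 200.32 - 3.06x.
Set SMB = MC: 200.32 - 3.06x = 56.69 + 1.52x → x* = 31.3603.
Gap = |25.4654 − 31.3603| = 5.8949.

5.89 units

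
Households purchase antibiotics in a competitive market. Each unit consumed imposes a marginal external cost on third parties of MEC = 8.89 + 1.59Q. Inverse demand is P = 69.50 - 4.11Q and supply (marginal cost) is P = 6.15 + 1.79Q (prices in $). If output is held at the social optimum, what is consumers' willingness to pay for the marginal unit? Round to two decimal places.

P = $39.62

Social marginal benefit = demand − MEC = 60.61 - 5.70Q.
Set SMB = MC: 60.61 - 5.70Q = 6.15 + 1.79Q → Q* = 7.2710.
Consumer price on the demand curve at Q*: 69.50 − 4.11×7.2710 = 39.6162.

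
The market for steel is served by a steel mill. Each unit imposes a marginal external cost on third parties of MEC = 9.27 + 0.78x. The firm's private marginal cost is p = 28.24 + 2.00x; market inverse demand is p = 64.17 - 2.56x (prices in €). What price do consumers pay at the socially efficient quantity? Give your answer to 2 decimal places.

Social marginal cost = private MC + MEC = 37.51 + 2.78x.
Set SMC = demand: 37.51 + 2.78x = 64.17 - 2.56x → x* = 4.9925.
Consumer price on the demand curve at x*: 64.17 − 2.56×4.9925 = 51.3892.

P = €51.39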